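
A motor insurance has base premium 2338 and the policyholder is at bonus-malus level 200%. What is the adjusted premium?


adjusted = base * BM_level / 100
= 2338 * 200 / 100
= 2338 * 2.0
= 4676.0


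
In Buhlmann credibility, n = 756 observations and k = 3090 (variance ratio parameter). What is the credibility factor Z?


Z = n / (n + k)
= 756 / (756 + 3090)
= 756 / 3846
= 0.1966


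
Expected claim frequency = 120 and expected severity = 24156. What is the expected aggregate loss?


E[S] = E[N] * E[X]
= 120 * 24156
= 2.8987e+06


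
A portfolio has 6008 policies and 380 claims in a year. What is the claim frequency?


frequency = claims / policies
= 380 / 6008
= 0.0632


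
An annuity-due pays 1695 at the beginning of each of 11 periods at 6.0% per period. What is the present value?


PV_due = PMT * (1-(1+i)^(-n))/i * (1+i)
PV_immediate = 13368.2524
PV_due = 13368.2524 * 1.06
= 14170.3476


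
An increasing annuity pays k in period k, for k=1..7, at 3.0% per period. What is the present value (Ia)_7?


(Ia)_n = sum_{k=1}^{n} k * v^k, v = 1/(1+i)
v = 0.970874
Sum computed term by term:
(Ia)_7 = 24.185


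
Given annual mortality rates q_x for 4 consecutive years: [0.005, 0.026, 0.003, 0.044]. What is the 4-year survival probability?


p_k = 1 - q_k for each year
Survival = product of (1 - q_k)
= 0.995 * 0.974 * 0.997 * 0.956
= 0.9237


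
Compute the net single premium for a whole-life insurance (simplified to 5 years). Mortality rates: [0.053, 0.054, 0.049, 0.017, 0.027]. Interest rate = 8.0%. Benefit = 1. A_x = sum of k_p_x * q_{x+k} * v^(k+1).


v = 0.925926
Year 0: k_p_x=1.0, q=0.053, term=0.049074
Year 1: k_p_x=0.947, q=0.054, term=0.043843
Year 2: k_p_x=0.895862, q=0.049, term=0.034847
Year 3: k_p_x=0.851965, q=0.017, term=0.010646
Year 4: k_p_x=0.837481, q=0.027, term=0.015389
A_x = 0.1538


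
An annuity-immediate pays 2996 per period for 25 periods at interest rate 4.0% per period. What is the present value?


PV = PMT * (1 - (1+i)^(-n)) / i
= 2996 * (1 - (1+0.04)^(-25)) / 0.04
= 2996 * (1 - 0.375117) / 0.04
= 2996 * 15.62208
= 46803.7515


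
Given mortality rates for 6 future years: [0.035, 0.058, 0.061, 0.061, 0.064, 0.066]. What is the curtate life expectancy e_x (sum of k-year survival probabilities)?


e_x = sum_{k=1}^{n} k_p_x
k_p_x values:
  1_p_x = 0.965
  2_p_x = 0.90903
  3_p_x = 0.853579
  4_p_x = 0.801511
  5_p_x = 0.750214
  6_p_x = 0.7007
e_x = 4.98


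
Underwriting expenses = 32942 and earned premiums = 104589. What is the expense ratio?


Expense ratio = expenses / premiums
= 32942 / 104589
= 0.315


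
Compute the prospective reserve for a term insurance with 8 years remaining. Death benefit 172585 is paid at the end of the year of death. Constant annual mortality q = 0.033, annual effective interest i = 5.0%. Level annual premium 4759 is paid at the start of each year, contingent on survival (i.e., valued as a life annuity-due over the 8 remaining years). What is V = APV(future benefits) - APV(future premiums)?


v = 1/(1+i) = 0.952381
APV(future benefits) per unit = sum_{k=0}^{7} k_p_x * q * v^(k+1) = 0.191843
APV(future benefits) = 172585 * 0.191843 = 33109.3081
Life annuity-due factor ä_{x:8} = sum_{k=0}^{7} k_p_x * v^k = 6.104111
APV(future premiums) = 4759 * 6.104111 = 29049.4639
V = 33109.3081 - 29049.4639
= 4059.8442


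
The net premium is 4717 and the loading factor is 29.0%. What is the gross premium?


Gross = net * (1 + loading)
= 4717 * (1 + 0.29)
= 4717 * 1.29
= 6084.93


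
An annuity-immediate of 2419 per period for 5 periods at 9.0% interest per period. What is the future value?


FV = PMT * ((1+i)^n - 1) / i
= 2419 * ((1.09)^5 - 1) / 0.09
= 2419 * (1.538624 - 1) / 0.09
= 14477.015


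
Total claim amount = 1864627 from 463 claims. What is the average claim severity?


severity = total / number
= 1864627 / 463
= 4027.2721


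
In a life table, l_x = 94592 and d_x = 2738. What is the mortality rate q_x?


q_x = d_x / l_x
= 2738 / 94592
= 0.0289


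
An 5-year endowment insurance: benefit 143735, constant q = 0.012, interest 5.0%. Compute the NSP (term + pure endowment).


Term component = 7299.065
Pure endowment = 5_p_x * v^5 * benefit = 0.941423 * 0.783526 * 143735 = 106023.1641
NSP = 113322.2291


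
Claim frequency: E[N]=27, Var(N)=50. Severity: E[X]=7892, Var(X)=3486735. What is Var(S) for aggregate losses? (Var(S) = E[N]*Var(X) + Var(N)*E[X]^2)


Var(S) = E[N]*Var(X) + Var(N)*E[X]^2
= 27*3486735 + 50*7892^2
= 94141845 + 3114183200
= 3.2083e+09


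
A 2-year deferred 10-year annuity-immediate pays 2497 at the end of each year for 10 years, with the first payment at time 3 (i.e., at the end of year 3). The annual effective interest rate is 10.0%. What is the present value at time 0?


PV at time 2 of the 10-year annuity-immediate:
a_n = 2497 * (1-(1+0.1)^(-10))/0.1 = 15342.9841
Discount back 2 years to time 0:
PV = 15342.9841 * (1+0.1)^(-2)
= 15342.9841 * 0.826446
= 12680.1521


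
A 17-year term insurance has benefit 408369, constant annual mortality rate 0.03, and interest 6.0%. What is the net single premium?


NSP = benefit * sum_{k=0}^{n-1} k_p_x * q * v^(k+1)
With constant q=0.03, v=0.943396
Sum = 0.259577
NSP = 408369 * 0.259577
= 106003.2554


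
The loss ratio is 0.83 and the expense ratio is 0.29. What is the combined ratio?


Combined ratio = loss ratio + expense ratio
= 0.83 + 0.29
= 1.12


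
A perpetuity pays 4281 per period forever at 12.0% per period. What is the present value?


PV = PMT / i
= 4281 / 0.12
= 35675.0


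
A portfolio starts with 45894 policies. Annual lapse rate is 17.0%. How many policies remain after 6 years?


remaining = initial * (1 - lapse)^years
= 45894 * (1 - 0.17)^6
= 45894 * 0.32694
= 15004.6015


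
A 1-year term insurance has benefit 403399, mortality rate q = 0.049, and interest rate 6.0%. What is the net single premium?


NSP = benefit * q * v
v = 1/(1+i) = 0.943396
NSP = 403399 * 0.049 * 0.943396
= 18647.6896


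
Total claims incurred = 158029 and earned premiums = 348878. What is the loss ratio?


Loss ratio = claims / premiums
= 158029 / 348878
= 0.453


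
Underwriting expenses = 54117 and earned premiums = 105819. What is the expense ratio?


Expense ratio = expenses / premiums
= 54117 / 105819
= 0.5114


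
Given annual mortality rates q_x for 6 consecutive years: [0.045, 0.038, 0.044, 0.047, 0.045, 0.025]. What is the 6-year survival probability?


p_k = 1 - q_k for each year
Survival = product of (1 - q_k)
= 0.955 * 0.962 * 0.956 * 0.953 * 0.955 * 0.975
= 0.7794


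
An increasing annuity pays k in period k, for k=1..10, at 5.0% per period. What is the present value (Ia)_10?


(Ia)_n = sum_{k=1}^{n} k * v^k, v = 1/(1+i)
v = 0.952381
Sum computed term by term:
(Ia)_10 = 39.3738


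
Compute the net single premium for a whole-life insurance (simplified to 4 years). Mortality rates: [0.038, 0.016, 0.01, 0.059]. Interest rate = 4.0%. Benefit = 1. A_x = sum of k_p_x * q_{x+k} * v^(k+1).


v = 0.961538
Year 0: k_p_x=1.0, q=0.038, term=0.036538
Year 1: k_p_x=0.962, q=0.016, term=0.014231
Year 2: k_p_x=0.946608, q=0.01, term=0.008415
Year 3: k_p_x=0.937142, q=0.059, term=0.047263
A_x = 0.1064


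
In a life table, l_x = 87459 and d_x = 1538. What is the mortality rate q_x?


q_x = d_x / l_x
= 1538 / 87459
= 0.0176


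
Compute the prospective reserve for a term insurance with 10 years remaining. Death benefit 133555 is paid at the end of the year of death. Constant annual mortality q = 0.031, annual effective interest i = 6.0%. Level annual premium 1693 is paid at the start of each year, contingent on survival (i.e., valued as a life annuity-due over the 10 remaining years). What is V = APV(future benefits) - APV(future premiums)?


v = 1/(1+i) = 0.943396
APV(future benefits) per unit = sum_{k=0}^{9} k_p_x * q * v^(k+1) = 0.201824
APV(future benefits) = 133555 * 0.201824 = 26954.6304
Life annuity-due factor ä_{x:10} = sum_{k=0}^{9} k_p_x * v^k = 6.901085
APV(future premiums) = 1693 * 6.901085 = 11683.5376
V = 26954.6304 - 11683.5376
= 15271.0928


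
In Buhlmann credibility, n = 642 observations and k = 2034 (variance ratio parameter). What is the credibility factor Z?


Z = n / (n + k)
= 642 / (642 + 2034)
= 642 / 2676
= 0.2399


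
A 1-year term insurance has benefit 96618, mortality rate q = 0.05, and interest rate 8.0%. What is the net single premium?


NSP = benefit * q * v
v = 1/(1+i) = 0.925926
NSP = 96618 * 0.05 * 0.925926
= 4473.0556


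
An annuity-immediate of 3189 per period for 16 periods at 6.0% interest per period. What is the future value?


FV = PMT * ((1+i)^n - 1) / i
= 3189 * ((1.06)^16 - 1) / 0.06
= 3189 * (2.540352 - 1) / 0.06
= 81869.692


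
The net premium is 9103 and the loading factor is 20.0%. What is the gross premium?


Gross = net * (1 + loading)
= 9103 * (1 + 0.2)
= 9103 * 1.2
= 10923.6


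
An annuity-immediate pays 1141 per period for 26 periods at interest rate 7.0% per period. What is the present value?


PV = PMT * (1 - (1+i)^(-n)) / i
= 1141 * (1 - (1+0.07)^(-26)) / 0.07
= 1141 * (1 - 0.172195) / 0.07
= 1141 * 11.825779
= 13493.2135


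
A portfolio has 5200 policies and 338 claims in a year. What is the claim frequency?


frequency = claims / policies
= 338 / 5200
= 0.065


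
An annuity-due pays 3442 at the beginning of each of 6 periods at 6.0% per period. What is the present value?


PV_due = PMT * (1-(1+i)^(-n))/i * (1+i)
PV_immediate = 16925.4303
PV_due = 16925.4303 * 1.06
= 17940.9561


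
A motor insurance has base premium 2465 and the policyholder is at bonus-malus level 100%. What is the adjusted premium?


adjusted = base * BM_level / 100
= 2465 * 100 / 100
= 2465 * 1.0
= 2465.0


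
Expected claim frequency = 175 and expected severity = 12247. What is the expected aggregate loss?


E[S] = E[N] * E[X]
= 175 * 12247
= 2.1432e+06


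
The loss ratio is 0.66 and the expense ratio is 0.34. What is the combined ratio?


Combined ratio = loss ratio + expense ratio
= 0.66 + 0.34
= 1.0


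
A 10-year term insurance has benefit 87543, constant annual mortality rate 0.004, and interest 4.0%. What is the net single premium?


NSP = benefit * sum_{k=0}^{n-1} k_p_x * q * v^(k+1)
With constant q=0.004, v=0.961538
Sum = 0.031907
NSP = 87543 * 0.031907
= 2793.2356


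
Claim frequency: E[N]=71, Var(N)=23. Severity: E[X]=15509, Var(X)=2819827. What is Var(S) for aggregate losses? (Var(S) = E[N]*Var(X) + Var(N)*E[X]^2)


Var(S) = E[N]*Var(X) + Var(N)*E[X]^2
= 71*2819827 + 23*15509^2
= 200207717 + 5532168863
= 5.7324e+09


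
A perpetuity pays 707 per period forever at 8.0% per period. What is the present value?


PV = PMT / i
= 707 / 0.08
= 8837.5


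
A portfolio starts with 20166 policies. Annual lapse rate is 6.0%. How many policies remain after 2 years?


remaining = initial * (1 - lapse)^years
= 20166 * (1 - 0.06)^2
= 20166 * 0.8836
= 17818.6776


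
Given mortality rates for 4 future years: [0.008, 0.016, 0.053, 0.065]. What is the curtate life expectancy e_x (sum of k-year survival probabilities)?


e_x = sum_{k=1}^{n} k_p_x
k_p_x values:
  1_p_x = 0.992
  2_p_x = 0.976128
  3_p_x = 0.924393
  4_p_x = 0.864308
e_x = 3.7568


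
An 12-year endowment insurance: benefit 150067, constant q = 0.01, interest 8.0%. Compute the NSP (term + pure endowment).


Term component = 10804.8969
Pure endowment = 12_p_x * v^12 * benefit = 0.886385 * 0.397114 * 150067 = 52822.9279
NSP = 63627.8248


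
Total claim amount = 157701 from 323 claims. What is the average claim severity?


severity = total / number
= 157701 / 323
= 488.2384


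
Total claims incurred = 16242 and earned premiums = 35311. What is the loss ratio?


Loss ratio = claims / premiums
= 16242 / 35311
= 0.46


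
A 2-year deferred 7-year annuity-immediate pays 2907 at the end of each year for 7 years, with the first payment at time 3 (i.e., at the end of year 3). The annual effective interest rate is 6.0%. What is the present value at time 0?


PV at time 2 of the 7-year annuity-immediate:
a_n = 2907 * (1-(1+0.06)^(-7))/0.06 = 16227.9828
Discount back 2 years to time 0:
PV = 16227.9828 * (1+0.06)^(-2)
= 16227.9828 * 0.889996
= 14442.847


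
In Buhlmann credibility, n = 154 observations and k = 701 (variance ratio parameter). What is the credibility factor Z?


Z = n / (n + k)
= 154 / (154 + 701)
= 154 / 855
= 0.1801


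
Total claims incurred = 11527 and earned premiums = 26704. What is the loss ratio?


Loss ratio = claims / premiums
= 11527 / 26704
= 0.4317


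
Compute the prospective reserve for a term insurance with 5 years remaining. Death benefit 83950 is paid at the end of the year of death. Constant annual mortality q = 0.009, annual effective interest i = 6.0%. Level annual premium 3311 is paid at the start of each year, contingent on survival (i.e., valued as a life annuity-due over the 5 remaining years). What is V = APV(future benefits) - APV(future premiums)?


v = 1/(1+i) = 0.943396
APV(future benefits) per unit = sum_{k=0}^{4} k_p_x * q * v^(k+1) = 0.037274
APV(future benefits) = 83950 * 0.037274 = 3129.166
Life annuity-due factor ä_{x:5} = sum_{k=0}^{4} k_p_x * v^k = 4.390068
APV(future premiums) = 3311 * 4.390068 = 14535.5157
V = 3129.166 - 14535.5157
= -11406.3497


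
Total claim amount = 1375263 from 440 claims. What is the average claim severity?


severity = total / number
= 1375263 / 440
= 3125.5977


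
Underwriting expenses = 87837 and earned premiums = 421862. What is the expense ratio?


Expense ratio = expenses / premiums
= 87837 / 421862
= 0.2082


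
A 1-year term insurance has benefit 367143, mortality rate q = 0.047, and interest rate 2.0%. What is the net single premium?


NSP = benefit * q * v
v = 1/(1+i) = 0.980392
NSP = 367143 * 0.047 * 0.980392
= 16917.3735


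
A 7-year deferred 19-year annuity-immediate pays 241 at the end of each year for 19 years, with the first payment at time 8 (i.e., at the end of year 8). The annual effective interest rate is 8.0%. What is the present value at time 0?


PV at time 7 of the 19-year annuity-immediate:
a_n = 241 * (1-(1+0.08)^(-19))/0.08 = 2314.4674
Discount back 7 years to time 0:
PV = 2314.4674 * (1+0.08)^(-7)
= 2314.4674 * 0.58349
= 1350.4695


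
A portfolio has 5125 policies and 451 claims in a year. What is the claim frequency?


frequency = claims / policies
= 451 / 5125
= 0.088


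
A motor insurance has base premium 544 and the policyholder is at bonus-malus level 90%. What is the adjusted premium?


adjusted = base * BM_level / 100
= 544 * 90 / 100
= 544 * 0.9
= 489.6


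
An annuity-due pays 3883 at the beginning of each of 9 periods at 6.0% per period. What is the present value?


PV_due = PMT * (1-(1+i)^(-n))/i * (1+i)
PV_immediate = 26410.9711
PV_due = 26410.9711 * 1.06
= 27995.6294


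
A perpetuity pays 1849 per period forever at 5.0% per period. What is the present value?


PV = PMT / i
= 1849 / 0.05
= 36980.0


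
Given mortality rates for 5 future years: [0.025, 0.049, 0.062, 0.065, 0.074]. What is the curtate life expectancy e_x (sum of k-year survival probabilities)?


e_x = sum_{k=1}^{n} k_p_x
k_p_x values:
  1_p_x = 0.975
  2_p_x = 0.927225
  3_p_x = 0.869737
  4_p_x = 0.813204
  5_p_x = 0.753027
e_x = 4.3382


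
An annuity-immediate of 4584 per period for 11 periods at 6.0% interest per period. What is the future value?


FV = PMT * ((1+i)^n - 1) / i
= 4584 * ((1.06)^11 - 1) / 0.06
= 4584 * (1.898299 - 1) / 0.06
= 68630.0099


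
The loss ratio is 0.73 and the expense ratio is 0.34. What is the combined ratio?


Combined ratio = loss ratio + expense ratio
= 0.73 + 0.34
= 1.07


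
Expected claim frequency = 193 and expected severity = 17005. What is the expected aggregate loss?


E[S] = E[N] * E[X]
= 193 * 17005
= 3.2820e+06


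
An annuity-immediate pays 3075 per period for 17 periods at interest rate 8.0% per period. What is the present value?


PV = PMT * (1 - (1+i)^(-n)) / i
= 3075 * (1 - (1+0.08)^(-17)) / 0.08
= 3075 * (1 - 0.270269) / 0.08
= 3075 * 9.121638
= 28049.0372


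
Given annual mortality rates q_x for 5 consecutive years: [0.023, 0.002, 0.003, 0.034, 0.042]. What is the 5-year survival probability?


p_k = 1 - q_k for each year
Survival = product of (1 - q_k)
= 0.977 * 0.998 * 0.997 * 0.966 * 0.958
= 0.8996


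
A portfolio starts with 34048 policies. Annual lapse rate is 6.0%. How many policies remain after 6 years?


remaining = initial * (1 - lapse)^years
= 34048 * (1 - 0.06)^6
= 34048 * 0.68987
= 23488.6863


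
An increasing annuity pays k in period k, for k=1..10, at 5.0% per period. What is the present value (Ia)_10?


(Ia)_n = sum_{k=1}^{n} k * v^k, v = 1/(1+i)
v = 0.952381
Sum computed term by term:
(Ia)_10 = 39.3738


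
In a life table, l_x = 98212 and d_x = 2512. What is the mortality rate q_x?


q_x = d_x / l_x
= 2512 / 98212
= 0.0256


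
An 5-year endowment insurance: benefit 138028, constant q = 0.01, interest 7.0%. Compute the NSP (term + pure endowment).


Term component = 5554.8892
Pure endowment = 5_p_x * v^5 * benefit = 0.95099 * 0.712986 * 138028 = 93588.8864
NSP = 99143.7756


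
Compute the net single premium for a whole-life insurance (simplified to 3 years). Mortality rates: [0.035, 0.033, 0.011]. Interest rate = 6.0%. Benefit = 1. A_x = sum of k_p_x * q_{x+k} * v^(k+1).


v = 0.943396
Year 0: k_p_x=1.0, q=0.035, term=0.033019
Year 1: k_p_x=0.965, q=0.033, term=0.028342
Year 2: k_p_x=0.933155, q=0.011, term=0.008618
A_x = 0.07


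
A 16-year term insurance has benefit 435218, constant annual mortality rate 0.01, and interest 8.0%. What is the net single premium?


NSP = benefit * sum_{k=0}^{n-1} k_p_x * q * v^(k+1)
With constant q=0.01, v=0.925926
Sum = 0.083496
NSP = 435218 * 0.083496
= 36339.1359


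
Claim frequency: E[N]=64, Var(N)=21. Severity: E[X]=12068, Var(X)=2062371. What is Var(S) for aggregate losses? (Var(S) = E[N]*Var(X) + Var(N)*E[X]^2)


Var(S) = E[N]*Var(X) + Var(N)*E[X]^2
= 64*2062371 + 21*12068^2
= 131991744 + 3058369104
= 3.1904e+09


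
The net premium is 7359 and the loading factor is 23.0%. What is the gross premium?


Gross = net * (1 + loading)
= 7359 * (1 + 0.23)
= 7359 * 1.23
= 9051.57


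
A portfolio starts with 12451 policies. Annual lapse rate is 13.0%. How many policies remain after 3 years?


remaining = initial * (1 - lapse)^years
= 12451 * (1 - 0.13)^3
= 12451 * 0.658503
= 8199.0209


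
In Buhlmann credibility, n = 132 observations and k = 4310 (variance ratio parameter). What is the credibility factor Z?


Z = n / (n + k)
= 132 / (132 + 4310)
= 132 / 4442
= 0.0297


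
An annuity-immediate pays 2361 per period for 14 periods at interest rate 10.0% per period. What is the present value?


PV = PMT * (1 - (1+i)^(-n)) / i
= 2361 * (1 - (1+0.1)^(-14)) / 0.1
= 2361 * (1 - 0.263331) / 0.1
= 2361 * 7.366687
= 17392.7491


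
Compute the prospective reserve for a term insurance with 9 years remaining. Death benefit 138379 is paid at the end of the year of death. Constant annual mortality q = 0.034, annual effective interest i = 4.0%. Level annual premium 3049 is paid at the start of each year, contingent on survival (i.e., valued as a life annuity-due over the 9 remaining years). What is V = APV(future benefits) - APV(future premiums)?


v = 1/(1+i) = 0.961538
APV(future benefits) per unit = sum_{k=0}^{8} k_p_x * q * v^(k+1) = 0.223008
APV(future benefits) = 138379 * 0.223008 = 30859.6781
Life annuity-due factor ä_{x:9} = sum_{k=0}^{8} k_p_x * v^k = 6.821433
APV(future premiums) = 3049 * 6.821433 = 20798.5496
V = 30859.6781 - 20798.5496
= 10061.1285


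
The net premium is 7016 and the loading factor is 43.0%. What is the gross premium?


Gross = net * (1 + loading)
= 7016 * (1 + 0.43)
= 7016 * 1.43
= 10032.88


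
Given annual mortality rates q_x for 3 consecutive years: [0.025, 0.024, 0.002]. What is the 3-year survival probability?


p_k = 1 - q_k for each year
Survival = product of (1 - q_k)
= 0.975 * 0.976 * 0.998
= 0.9497


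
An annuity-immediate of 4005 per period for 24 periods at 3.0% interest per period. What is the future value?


FV = PMT * ((1+i)^n - 1) / i
= 4005 * ((1.03)^24 - 1) / 0.03
= 4005 * (2.032794 - 1) / 0.03
= 137878.0132


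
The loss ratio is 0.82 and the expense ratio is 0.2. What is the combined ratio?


Combined ratio = loss ratio + expense ratio
= 0.82 + 0.2
= 1.02


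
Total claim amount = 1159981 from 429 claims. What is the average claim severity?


severity = total / number
= 1159981 / 429
= 2703.9184


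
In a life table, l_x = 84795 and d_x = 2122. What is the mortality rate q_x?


q_x = d_x / l_x
= 2122 / 84795
= 0.025


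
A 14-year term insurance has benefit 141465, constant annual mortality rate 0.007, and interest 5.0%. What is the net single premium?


NSP = benefit * sum_{k=0}^{n-1} k_p_x * q * v^(k+1)
With constant q=0.007, v=0.952381
Sum = 0.066591
NSP = 141465 * 0.066591
= 9420.2519


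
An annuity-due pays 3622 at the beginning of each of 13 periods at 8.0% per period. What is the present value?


PV_due = PMT * (1-(1+i)^(-n))/i * (1+i)
PV_immediate = 28627.4765
PV_due = 28627.4765 * 1.08
= 30917.6746


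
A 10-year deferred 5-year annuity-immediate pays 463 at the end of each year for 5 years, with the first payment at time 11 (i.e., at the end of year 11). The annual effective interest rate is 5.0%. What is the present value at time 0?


PV at time 10 of the 5-year annuity-immediate:
a_n = 463 * (1-(1+0.05)^(-5))/0.05 = 2004.5477
Discount back 10 years to time 0:
PV = 2004.5477 * (1+0.05)^(-10)
= 2004.5477 * 0.613913
= 1230.6184


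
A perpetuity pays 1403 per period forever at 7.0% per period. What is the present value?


PV = PMT / i
= 1403 / 0.07
= 20042.8571


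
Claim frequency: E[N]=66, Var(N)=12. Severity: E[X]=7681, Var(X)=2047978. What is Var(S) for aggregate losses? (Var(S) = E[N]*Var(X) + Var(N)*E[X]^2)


Var(S) = E[N]*Var(X) + Var(N)*E[X]^2
= 66*2047978 + 12*7681^2
= 135166548 + 707973132
= 8.4314e+08


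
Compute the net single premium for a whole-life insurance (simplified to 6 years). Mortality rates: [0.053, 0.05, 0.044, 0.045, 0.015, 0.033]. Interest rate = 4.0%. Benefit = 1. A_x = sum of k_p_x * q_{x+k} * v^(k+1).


v = 0.961538
Year 0: k_p_x=1.0, q=0.053, term=0.050962
Year 1: k_p_x=0.947, q=0.05, term=0.043778
Year 2: k_p_x=0.89965, q=0.044, term=0.035191
Year 3: k_p_x=0.860065, q=0.045, term=0.033083
Year 4: k_p_x=0.821362, q=0.015, term=0.010127
Year 5: k_p_x=0.809042, q=0.033, term=0.0211
A_x = 0.1942


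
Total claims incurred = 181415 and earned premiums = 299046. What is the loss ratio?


Loss ratio = claims / premiums
= 181415 / 299046
= 0.6066


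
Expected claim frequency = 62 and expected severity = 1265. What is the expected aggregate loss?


E[S] = E[N] * E[X]
= 62 * 1265
= 78430


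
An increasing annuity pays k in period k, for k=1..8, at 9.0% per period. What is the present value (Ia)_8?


(Ia)_n = sum_{k=1}^{n} k * v^k, v = 1/(1+i)
v = 0.917431
Sum computed term by term:
(Ia)_8 = 22.4225


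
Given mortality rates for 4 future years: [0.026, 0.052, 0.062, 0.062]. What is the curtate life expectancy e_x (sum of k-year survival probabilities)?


e_x = sum_{k=1}^{n} k_p_x
k_p_x values:
  1_p_x = 0.974
  2_p_x = 0.923352
  3_p_x = 0.866104
  4_p_x = 0.812406
e_x = 3.5759


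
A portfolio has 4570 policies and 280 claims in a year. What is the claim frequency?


frequency = claims / policies
= 280 / 4570
= 0.0613


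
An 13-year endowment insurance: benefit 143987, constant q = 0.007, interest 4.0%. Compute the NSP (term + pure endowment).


Term component = 9689.6652
Pure endowment = 13_p_x * v^13 * benefit = 0.912726 * 0.600574 * 143987 = 78927.8191
NSP = 88617.4843


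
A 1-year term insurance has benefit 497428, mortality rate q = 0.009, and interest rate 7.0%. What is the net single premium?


NSP = benefit * q * v
v = 1/(1+i) = 0.934579
NSP = 497428 * 0.009 * 0.934579
= 4183.9738


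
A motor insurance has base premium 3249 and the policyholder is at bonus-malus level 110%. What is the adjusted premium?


adjusted = base * BM_level / 100
= 3249 * 110 / 100
= 3249 * 1.1
= 3573.9


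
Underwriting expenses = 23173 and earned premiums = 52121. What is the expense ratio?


Expense ratio = expenses / premiums
= 23173 / 52121
= 0.4446


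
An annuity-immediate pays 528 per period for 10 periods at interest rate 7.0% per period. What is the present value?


PV = PMT * (1 - (1+i)^(-n)) / i
= 528 * (1 - (1+0.07)^(-10)) / 0.07
= 528 * (1 - 0.508349) / 0.07
= 528 * 7.023582
= 3708.4511


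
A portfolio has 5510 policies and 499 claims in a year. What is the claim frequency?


frequency = claims / policies
= 499 / 5510
= 0.0906


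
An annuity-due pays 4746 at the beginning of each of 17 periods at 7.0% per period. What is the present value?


PV_due = PMT * (1-(1+i)^(-n))/i * (1+i)
PV_immediate = 46336.2563
PV_due = 46336.2563 * 1.07
= 49579.7943


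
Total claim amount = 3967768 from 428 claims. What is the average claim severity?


severity = total / number
= 3967768 / 428
= 9270.486


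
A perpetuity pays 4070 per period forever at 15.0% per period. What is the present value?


PV = PMT / i
= 4070 / 0.15
= 27133.3333


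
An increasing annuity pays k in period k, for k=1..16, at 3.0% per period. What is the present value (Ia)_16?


(Ia)_n = sum_{k=1}^{n} k * v^k, v = 1/(1+i)
v = 0.970874
Sum computed term by term:
(Ia)_16 = 98.9088


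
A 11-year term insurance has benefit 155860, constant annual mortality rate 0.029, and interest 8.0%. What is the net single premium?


NSP = benefit * sum_{k=0}^{n-1} k_p_x * q * v^(k+1)
With constant q=0.029, v=0.925926
Sum = 0.183504
NSP = 155860 * 0.183504
= 28600.959


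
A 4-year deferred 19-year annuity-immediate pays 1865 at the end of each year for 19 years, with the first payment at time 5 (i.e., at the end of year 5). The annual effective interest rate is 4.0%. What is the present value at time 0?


PV at time 4 of the 19-year annuity-immediate:
a_n = 1865 * (1-(1+0.04)^(-19))/0.04 = 24494.797
Discount back 4 years to time 0:
PV = 24494.797 * (1+0.04)^(-4)
= 24494.797 * 0.854804
= 20938.2551


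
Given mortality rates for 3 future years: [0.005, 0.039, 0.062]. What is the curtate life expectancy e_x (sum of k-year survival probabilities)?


e_x = sum_{k=1}^{n} k_p_x
k_p_x values:
  1_p_x = 0.995
  2_p_x = 0.956195
  3_p_x = 0.896911
e_x = 2.8481


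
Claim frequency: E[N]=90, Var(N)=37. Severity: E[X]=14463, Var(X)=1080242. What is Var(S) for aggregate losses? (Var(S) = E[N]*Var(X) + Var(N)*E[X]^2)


Var(S) = E[N]*Var(X) + Var(N)*E[X]^2
= 90*1080242 + 37*14463^2
= 97221780 + 7739599653
= 7.8368e+09


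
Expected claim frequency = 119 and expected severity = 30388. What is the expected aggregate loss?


E[S] = E[N] * E[X]
= 119 * 30388
= 3.6162e+06


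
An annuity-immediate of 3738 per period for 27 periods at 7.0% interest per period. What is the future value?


FV = PMT * ((1+i)^n - 1) / i
= 3738 * ((1.07)^27 - 1) / 0.07
= 3738 * (6.213868 - 1) / 0.07
= 278420.5314


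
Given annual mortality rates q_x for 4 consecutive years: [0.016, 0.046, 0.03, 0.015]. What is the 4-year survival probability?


p_k = 1 - q_k for each year
Survival = product of (1 - q_k)
= 0.984 * 0.954 * 0.97 * 0.985
= 0.8969


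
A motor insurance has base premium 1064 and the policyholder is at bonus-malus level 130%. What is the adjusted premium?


adjusted = base * BM_level / 100
= 1064 * 130 / 100
= 1064 * 1.3
= 1383.2


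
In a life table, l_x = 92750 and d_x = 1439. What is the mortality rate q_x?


q_x = d_x / l_x
= 1439 / 92750
= 0.0155


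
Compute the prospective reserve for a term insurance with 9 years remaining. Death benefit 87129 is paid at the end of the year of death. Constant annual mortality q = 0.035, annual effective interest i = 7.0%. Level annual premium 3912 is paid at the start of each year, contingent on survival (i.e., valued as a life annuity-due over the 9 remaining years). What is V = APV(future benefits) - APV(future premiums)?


v = 1/(1+i) = 0.934579
APV(future benefits) per unit = sum_{k=0}^{8} k_p_x * q * v^(k+1) = 0.201759
APV(future benefits) = 87129 * 0.201759 = 17579.0761
Life annuity-due factor ä_{x:9} = sum_{k=0}^{8} k_p_x * v^k = 6.168067
APV(future premiums) = 3912 * 6.168067 = 24129.4762
V = 17579.0761 - 24129.4762
= -6550.4002


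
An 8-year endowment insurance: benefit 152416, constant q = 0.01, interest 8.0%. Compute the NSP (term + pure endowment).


Term component = 8492.446
Pure endowment = 8_p_x * v^8 * benefit = 0.922745 * 0.540269 * 152416 = 75983.9861
NSP = 84476.4321


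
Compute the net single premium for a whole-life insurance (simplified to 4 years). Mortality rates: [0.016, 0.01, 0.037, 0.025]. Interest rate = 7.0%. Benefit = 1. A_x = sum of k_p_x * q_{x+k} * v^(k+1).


v = 0.934579
Year 0: k_p_x=1.0, q=0.016, term=0.014953
Year 1: k_p_x=0.984, q=0.01, term=0.008595
Year 2: k_p_x=0.97416, q=0.037, term=0.029423
Year 3: k_p_x=0.938116, q=0.025, term=0.017892
A_x = 0.0709


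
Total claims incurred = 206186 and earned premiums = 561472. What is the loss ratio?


Loss ratio = claims / premiums
= 206186 / 561472
= 0.3672


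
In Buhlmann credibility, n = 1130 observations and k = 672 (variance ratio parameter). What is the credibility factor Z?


Z = n / (n + k)
= 1130 / (1130 + 672)
= 1130 / 1802
= 0.6271


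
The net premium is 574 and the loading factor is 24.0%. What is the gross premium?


Gross = net * (1 + loading)
= 574 * (1 + 0.24)
= 574 * 1.24
= 711.76


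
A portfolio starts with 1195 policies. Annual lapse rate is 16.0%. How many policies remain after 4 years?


remaining = initial * (1 - lapse)^years
= 1195 * (1 - 0.16)^4
= 1195 * 0.497871
= 594.9563


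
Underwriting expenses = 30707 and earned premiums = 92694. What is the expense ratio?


Expense ratio = expenses / premiums
= 30707 / 92694
= 0.3313


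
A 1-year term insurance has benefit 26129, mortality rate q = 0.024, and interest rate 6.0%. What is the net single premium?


NSP = benefit * q * v
v = 1/(1+i) = 0.943396
NSP = 26129 * 0.024 * 0.943396
= 591.6


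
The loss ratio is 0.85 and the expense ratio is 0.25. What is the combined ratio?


Combined ratio = loss ratio + expense ratio
= 0.85 + 0.25
= 1.1


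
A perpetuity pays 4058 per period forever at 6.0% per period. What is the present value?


PV = PMT / i
= 4058 / 0.06
= 67633.3333


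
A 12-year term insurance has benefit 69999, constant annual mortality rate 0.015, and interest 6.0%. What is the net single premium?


NSP = benefit * sum_{k=0}^{n-1} k_p_x * q * v^(k+1)
With constant q=0.015, v=0.943396
Sum = 0.117092
NSP = 69999 * 0.117092
= 8196.3504


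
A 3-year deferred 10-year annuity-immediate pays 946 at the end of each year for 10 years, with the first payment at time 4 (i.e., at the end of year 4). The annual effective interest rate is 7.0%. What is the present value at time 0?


PV at time 3 of the 10-year annuity-immediate:
a_n = 946 * (1-(1+0.07)^(-10))/0.07 = 6644.3081
Discount back 3 years to time 0:
PV = 6644.3081 * (1+0.07)^(-3)
= 6644.3081 * 0.816298
= 5423.7346


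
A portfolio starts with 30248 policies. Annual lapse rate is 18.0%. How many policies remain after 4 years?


remaining = initial * (1 - lapse)^years
= 30248 * (1 - 0.18)^4
= 30248 * 0.452122
= 13675.779


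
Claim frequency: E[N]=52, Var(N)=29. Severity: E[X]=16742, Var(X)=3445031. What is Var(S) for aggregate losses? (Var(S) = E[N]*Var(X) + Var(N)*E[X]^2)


Var(S) = E[N]*Var(X) + Var(N)*E[X]^2
= 52*3445031 + 29*16742^2
= 179141612 + 8128542356
= 8.3077e+09


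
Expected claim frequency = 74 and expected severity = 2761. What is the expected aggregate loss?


E[S] = E[N] * E[X]
= 74 * 2761
= 204314


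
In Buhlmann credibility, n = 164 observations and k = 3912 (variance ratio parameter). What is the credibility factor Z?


Z = n / (n + k)
= 164 / (164 + 3912)
= 164 / 4076
= 0.0402


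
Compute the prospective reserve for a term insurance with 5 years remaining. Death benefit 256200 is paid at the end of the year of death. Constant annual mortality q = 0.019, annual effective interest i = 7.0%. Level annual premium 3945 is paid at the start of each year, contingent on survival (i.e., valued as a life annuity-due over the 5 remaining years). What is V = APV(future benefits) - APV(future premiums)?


v = 1/(1+i) = 0.934579
APV(future benefits) per unit = sum_{k=0}^{4} k_p_x * q * v^(k+1) = 0.075193
APV(future benefits) = 256200 * 0.075193 = 19264.5684
Life annuity-due factor ä_{x:5} = sum_{k=0}^{4} k_p_x * v^k = 4.23458
APV(future premiums) = 3945 * 4.23458 = 16705.4178
V = 19264.5684 - 16705.4178
= 2559.1506


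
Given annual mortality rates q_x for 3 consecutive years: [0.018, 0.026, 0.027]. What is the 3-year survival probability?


p_k = 1 - q_k for each year
Survival = product of (1 - q_k)
= 0.982 * 0.974 * 0.973
= 0.9306


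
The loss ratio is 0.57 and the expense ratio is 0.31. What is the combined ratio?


Combined ratio = loss ratio + expense ratio
= 0.57 + 0.31
= 0.88


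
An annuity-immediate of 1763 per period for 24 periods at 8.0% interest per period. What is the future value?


FV = PMT * ((1+i)^n - 1) / i
= 1763 * ((1.08)^24 - 1) / 0.08
= 1763 * (6.341181 - 1) / 0.08
= 117706.2705


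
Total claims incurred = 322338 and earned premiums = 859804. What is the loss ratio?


Loss ratio = claims / premiums
= 322338 / 859804
= 0.3749


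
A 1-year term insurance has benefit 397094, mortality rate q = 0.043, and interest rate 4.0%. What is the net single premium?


NSP = benefit * q * v
v = 1/(1+i) = 0.961538
NSP = 397094 * 0.043 * 0.961538
= 16418.3096


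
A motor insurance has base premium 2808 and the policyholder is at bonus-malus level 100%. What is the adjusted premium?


adjusted = base * BM_level / 100
= 2808 * 100 / 100
= 2808 * 1.0
= 2808.0


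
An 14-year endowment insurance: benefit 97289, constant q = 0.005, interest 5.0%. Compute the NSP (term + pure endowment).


Term component = 4680.1355
Pure endowment = 14_p_x * v^14 * benefit = 0.93223 * 0.505068 * 97289 = 45807.5098
NSP = 50487.6452


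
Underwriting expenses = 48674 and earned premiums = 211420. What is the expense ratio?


Expense ratio = expenses / premiums
= 48674 / 211420
= 0.2302


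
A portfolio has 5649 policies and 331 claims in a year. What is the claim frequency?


frequency = claims / policies
= 331 / 5649
= 0.0586


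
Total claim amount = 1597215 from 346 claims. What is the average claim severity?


severity = total / number
= 1597215 / 346
= 4616.2283


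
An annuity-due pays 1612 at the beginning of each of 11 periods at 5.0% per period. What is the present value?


PV_due = PMT * (1-(1+i)^(-n))/i * (1+i)
PV_immediate = 13389.9397
PV_due = 13389.9397 * 1.05
= 14059.4367


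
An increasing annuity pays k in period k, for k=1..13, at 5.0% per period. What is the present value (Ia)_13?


(Ia)_n = sum_{k=1}^{n} k * v^k, v = 1/(1+i)
v = 0.952381
Sum computed term by term:
(Ia)_13 = 59.3815


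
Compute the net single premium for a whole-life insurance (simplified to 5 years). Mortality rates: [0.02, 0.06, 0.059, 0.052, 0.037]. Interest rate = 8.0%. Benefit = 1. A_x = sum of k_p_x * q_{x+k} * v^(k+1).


v = 0.925926
Year 0: k_p_x=1.0, q=0.02, term=0.018519
Year 1: k_p_x=0.98, q=0.06, term=0.050412
Year 2: k_p_x=0.9212, q=0.059, term=0.043145
Year 3: k_p_x=0.866849, q=0.052, term=0.033132
Year 4: k_p_x=0.821773, q=0.037, term=0.020694
A_x = 0.1659


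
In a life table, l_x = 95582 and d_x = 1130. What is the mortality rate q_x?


q_x = d_x / l_x
= 1130 / 95582
= 0.0118


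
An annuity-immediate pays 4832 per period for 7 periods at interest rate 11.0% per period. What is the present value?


PV = PMT * (1 - (1+i)^(-n)) / i
= 4832 * (1 - (1+0.11)^(-7)) / 0.11
= 4832 * (1 - 0.481658) / 0.11
= 4832 * 4.712196
= 22769.3324


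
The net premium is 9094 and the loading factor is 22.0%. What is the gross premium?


Gross = net * (1 + loading)
= 9094 * (1 + 0.22)
= 9094 * 1.22
= 11094.68


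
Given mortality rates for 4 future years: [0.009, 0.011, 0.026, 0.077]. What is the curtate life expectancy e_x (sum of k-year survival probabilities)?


e_x = sum_{k=1}^{n} k_p_x
k_p_x values:
  1_p_x = 0.991
  2_p_x = 0.980099
  3_p_x = 0.954616
  4_p_x = 0.881111
e_x = 3.8068


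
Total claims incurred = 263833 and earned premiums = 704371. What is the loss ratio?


Loss ratio = claims / premiums
= 263833 / 704371
= 0.3746


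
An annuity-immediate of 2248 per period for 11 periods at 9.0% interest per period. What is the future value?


FV = PMT * ((1+i)^n - 1) / i
= 2248 * ((1.09)^11 - 1) / 0.09
= 2248 * (2.580426 - 1) / 0.09
= 39475.5395


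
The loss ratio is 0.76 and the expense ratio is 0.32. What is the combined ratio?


Combined ratio = loss ratio + expense ratio
= 0.76 + 0.32
= 1.08


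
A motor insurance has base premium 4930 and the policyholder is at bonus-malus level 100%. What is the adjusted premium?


adjusted = base * BM_level / 100
= 4930 * 100 / 100
= 4930 * 1.0
= 4930.0


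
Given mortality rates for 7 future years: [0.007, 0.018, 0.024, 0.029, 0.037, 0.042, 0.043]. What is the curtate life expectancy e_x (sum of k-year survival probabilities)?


e_x = sum_{k=1}^{n} k_p_x
k_p_x values:
  1_p_x = 0.993
  2_p_x = 0.975126
  3_p_x = 0.951723
  4_p_x = 0.924123
  5_p_x = 0.88993
  6_p_x = 0.852553
  7_p_x = 0.815894
e_x = 6.4023


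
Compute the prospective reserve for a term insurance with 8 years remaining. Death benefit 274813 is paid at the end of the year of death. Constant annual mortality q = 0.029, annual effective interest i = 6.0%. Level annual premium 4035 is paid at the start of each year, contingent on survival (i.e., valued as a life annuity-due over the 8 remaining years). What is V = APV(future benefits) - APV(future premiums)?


v = 1/(1+i) = 0.943396
APV(future benefits) per unit = sum_{k=0}^{7} k_p_x * q * v^(k+1) = 0.16429
APV(future benefits) = 274813 * 0.16429 = 45148.9565
Life annuity-due factor ä_{x:8} = sum_{k=0}^{7} k_p_x * v^k = 6.005073
APV(future premiums) = 4035 * 6.005073 = 24230.4707
V = 45148.9565 - 24230.4707
= 20918.4858


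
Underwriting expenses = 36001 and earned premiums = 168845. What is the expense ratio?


Expense ratio = expenses / premiums
= 36001 / 168845
= 0.2132


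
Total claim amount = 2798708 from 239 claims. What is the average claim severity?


severity = total / number
= 2798708 / 239
= 11710.0753


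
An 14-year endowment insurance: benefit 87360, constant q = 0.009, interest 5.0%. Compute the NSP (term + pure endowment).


Term component = 7395.7002
Pure endowment = 14_p_x * v^14 * benefit = 0.881112 * 0.505068 * 87360 = 38877.0767
NSP = 46272.7768


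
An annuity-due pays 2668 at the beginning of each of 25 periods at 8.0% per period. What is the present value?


PV_due = PMT * (1-(1+i)^(-n))/i * (1+i)
PV_immediate = 28480.3029
PV_due = 28480.3029 * 1.08
= 30758.7271


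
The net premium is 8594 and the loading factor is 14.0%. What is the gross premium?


Gross = net * (1 + loading)
= 8594 * (1 + 0.14)
= 8594 * 1.14
= 9797.16


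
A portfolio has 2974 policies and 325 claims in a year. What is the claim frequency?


frequency = claims / policies
= 325 / 2974
= 0.1093
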